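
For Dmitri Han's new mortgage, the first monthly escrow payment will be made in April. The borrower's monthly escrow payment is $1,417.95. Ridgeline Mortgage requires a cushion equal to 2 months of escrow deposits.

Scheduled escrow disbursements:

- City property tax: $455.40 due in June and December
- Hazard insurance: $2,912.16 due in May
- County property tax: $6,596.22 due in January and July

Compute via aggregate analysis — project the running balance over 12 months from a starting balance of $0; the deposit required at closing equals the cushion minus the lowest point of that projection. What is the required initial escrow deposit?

Cushion = 2 × $1,417.95 = $2,835.90
Trial balance (start $0, +$1,417.95 each month, − disbursements):
  Apr: +$1,417.95 → $1,417.95
  May: +$1,417.95 − $2,912.16 → -$76.26
  Jun: +$1,417.95 − $455.40 → $886.29
  Jul: +$1,417.95 − $6,596.22 → -$4,291.98
  Aug: +$1,417.95 → -$2,874.03
  Sep: +$1,417.95 → -$1,456.08
  Oct: +$1,417.95 → -$38.13
  Nov: +$1,417.95 → $1,379.82
  Dec: +$1,417.95 − $455.40 → $2,342.37
  Jan: +$1,417.95 − $6,596.22 → -$2,835.90
  Feb: +$1,417.95 → -$1,417.95
  Mar: +$1,417.95 → $0.00
Lowest trial balance = -$4,291.98 (Jul)
Initial deposit = cushion − low point = $2,835.90 − (-$4,291.98) = $7,127.88

$7,127.88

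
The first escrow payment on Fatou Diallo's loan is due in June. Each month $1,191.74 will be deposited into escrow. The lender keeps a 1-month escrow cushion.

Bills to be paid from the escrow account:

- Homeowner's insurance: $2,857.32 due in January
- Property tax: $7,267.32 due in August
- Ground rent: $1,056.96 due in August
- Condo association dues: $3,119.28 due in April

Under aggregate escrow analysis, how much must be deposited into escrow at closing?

Cushion = 1 × $1,191.74 = $1,191.74
Trial balance (start $0, +$1,191.74 each month, − disbursements):
  Jun: +$1,191.74 → $1,191.74
  Jul: +$1,191.74 → $2,383.48
  Aug: +$1,191.74 − $8,324.28 → -$4,749.06
  Sep: +$1,191.74 → -$3,557.32
  Oct: +$1,191.74 → -$2,365.58
  Nov: +$1,191.74 → -$1,173.84
  Dec: +$1,191.74 → $17.90
  Jan: +$1,191.74 − $2,857.32 → -$1,647.68
  Feb: +$1,191.74 → -$455.94
  Mar: +$1,191.74 → $735.80
  Apr: +$1,191.74 − $3,119.28 → -$1,191.74
  May: +$1,191.74 → $0.00
Lowest trial balance = -$4,749.06 (Aug)
Initial deposit = cushion − low point = $1,191.74 − (-$4,749.06) = $5,940.80

$5,940.80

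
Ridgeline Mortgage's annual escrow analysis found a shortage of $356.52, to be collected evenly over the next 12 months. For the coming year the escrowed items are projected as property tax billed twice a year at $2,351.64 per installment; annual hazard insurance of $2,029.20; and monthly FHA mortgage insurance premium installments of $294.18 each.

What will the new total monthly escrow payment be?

Property tax — $2,351.64 × 2 = $4,703.28 per year
Hazard insurance — $2,029.20 per year
FHA mortgage insurance premium — $294.18 × 12 = $3,530.16 per year
Yearly total = $10,262.64
Per month = $10,262.64 / 12 = $855.22
Monthly shortage recovery: $356.52 ÷ 12 = $29.71
New monthly escrow = $855.22 + $29.71 = $884.93

$884.93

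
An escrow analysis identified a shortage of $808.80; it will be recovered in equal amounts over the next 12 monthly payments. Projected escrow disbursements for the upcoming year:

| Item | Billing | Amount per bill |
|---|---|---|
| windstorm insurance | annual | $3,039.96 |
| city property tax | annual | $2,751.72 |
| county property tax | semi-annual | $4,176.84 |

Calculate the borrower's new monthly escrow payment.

$1,246.18

Windstorm insurance: $3,039.96/yr
City property tax: $2,751.72/yr
County property tax: $4,176.84 × 2 = $8,353.68/yr
Combined annual = $14,145.36
Monthly = $14,145.36 / 12 = $1,178.78
Shortage spread = $808.80 / 12 = $67.40/mo
Adjusted monthly = $1,178.78 + $67.40 = $1,246.18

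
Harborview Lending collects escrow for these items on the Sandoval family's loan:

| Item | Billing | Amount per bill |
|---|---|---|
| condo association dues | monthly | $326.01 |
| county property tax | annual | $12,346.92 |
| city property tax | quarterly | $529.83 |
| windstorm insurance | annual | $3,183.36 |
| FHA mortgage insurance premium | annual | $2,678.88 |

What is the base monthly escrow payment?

$2,020.05

Condo association dues — $326.01 × 12 = $3,912.12 per year
County property tax — $12,346.92 per year
City property tax — $529.83 × 4 = $2,119.32 per year
Windstorm insurance — $3,183.36 per year
FHA mortgage insurance premium — $2,678.88 per year
Yearly total = $3,912.12 + $12,346.92 + $2,119.32 + $3,183.36 + $2,678.88 = $24,240.60
Base monthly escrow = $24,240.60 / 12 = $2,020.05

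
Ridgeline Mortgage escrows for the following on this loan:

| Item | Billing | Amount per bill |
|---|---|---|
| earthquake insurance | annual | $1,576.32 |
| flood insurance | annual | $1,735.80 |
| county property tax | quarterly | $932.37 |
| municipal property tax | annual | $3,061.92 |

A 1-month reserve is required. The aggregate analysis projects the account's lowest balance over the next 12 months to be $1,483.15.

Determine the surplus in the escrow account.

Earthquake insurance: $1,576.32
Flood insurance: $1,735.80
County property tax: $932.37 × 4 = $3,729.48
Municipal property tax: $3,061.92
Yearly total = $1,576.32 + $1,735.80 + $3,729.48 + $3,061.92 = $10,103.52
Per month = $10,103.52 ÷ 12 = $841.96
Cushion = 1 × $841.96 = $841.96
Surplus = $1,483.15 − $841.96 = $641.19

$641.19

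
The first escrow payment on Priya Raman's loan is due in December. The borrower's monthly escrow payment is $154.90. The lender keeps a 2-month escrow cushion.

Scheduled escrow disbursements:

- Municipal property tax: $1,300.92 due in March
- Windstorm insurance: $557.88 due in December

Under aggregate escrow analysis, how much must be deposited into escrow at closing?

$1,549.00

Cushion = 2 × $154.90 = $309.80
Trial balance (start $0, +$154.90 each month, − disbursements):
  Dec: +$154.90 − $557.88 → -$402.98
  Jan: +$154.90 → -$248.08
  Feb: +$154.90 → -$93.18
  Mar: +$154.90 − $1,300.92 → -$1,239.20
  Apr: +$154.90 → -$1,084.30
  May: +$154.90 → -$929.40
  Jun: +$154.90 → -$774.50
  Jul: +$154.90 → -$619.60
  Aug: +$154.90 → -$464.70
  Sep: +$154.90 → -$309.80
  Oct: +$154.90 → -$154.90
  Nov: +$154.90 → $0.00
Lowest trial balance = -$1,239.20 (Mar)
Initial deposit = cushion − low point = $309.80 − (-$1,239.20) = $1,549.00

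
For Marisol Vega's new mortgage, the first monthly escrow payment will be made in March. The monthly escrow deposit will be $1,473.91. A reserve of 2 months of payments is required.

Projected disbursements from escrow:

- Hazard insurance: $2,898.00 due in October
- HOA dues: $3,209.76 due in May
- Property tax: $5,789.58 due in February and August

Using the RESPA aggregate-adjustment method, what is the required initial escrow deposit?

$3,103.70

Cushion = 2 × $1,473.91 = $2,947.82
Trial balance (start $0, +$1,473.91 each month, − disbursements):
  Mar: +$1,473.91 → $1,473.91
  Apr: +$1,473.91 → $2,947.82
  May: +$1,473.91 − $3,209.76 → $1,211.97
  Jun: +$1,473.91 → $2,685.88
  Jul: +$1,473.91 → $4,159.79
  Aug: +$1,473.91 − $5,789.58 → -$155.88
  Sep: +$1,473.91 → $1,318.03
  Oct: +$1,473.91 − $2,898.00 → -$106.06
  Nov: +$1,473.91 → $1,367.85
  Dec: +$1,473.91 → $2,841.76
  Jan: +$1,473.91 → $4,315.67
  Feb: +$1,473.91 − $5,789.58 → $0.00
Lowest trial balance = -$155.88 (Aug)
Initial deposit = cushion − low point = $2,947.82 − (-$155.88) = $3,103.70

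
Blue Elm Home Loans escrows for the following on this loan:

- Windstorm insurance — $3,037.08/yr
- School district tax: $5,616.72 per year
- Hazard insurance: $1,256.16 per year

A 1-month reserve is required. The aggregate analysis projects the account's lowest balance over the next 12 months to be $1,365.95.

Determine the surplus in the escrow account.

Windstorm insurance = $3,037.08 per year
School district tax = $5,616.72 per year
Hazard insurance = $1,256.16 per year
Total annual escrow = $9,909.96
Per month = $9,909.96 ÷ 12 = $825.83
Required cushion = 1 × $825.83 = $825.83
Surplus = $1,365.95 − $825.83 = $540.12

$540.12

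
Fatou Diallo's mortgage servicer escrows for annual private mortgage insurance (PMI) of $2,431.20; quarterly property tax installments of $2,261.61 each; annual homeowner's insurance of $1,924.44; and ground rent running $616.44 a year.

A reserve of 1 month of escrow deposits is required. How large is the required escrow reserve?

Private mortgage insurance (PMI) — $2,431.20 per year
Property tax — $2,261.61 × 4 = $9,046.44 per year
Homeowner's insurance — $1,924.44 per year
Ground rent — $616.44 per year
Yearly total = $14,018.52
Base monthly escrow = $14,018.52 ÷ 12 = $1,168.21
Required cushion = 1 × $1,168.21 = $1,168.21

$1,168.21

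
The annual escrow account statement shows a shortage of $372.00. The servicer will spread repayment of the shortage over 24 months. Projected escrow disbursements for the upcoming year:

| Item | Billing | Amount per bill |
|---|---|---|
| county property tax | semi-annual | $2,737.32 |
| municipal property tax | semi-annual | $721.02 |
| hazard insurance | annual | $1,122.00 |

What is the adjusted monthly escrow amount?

$685.39

County property tax = $2,737.32 × 2 = $5,474.64
Municipal property tax = $721.02 × 2 = $1,442.04
Hazard insurance = $1,122.00
Total per year = $5,474.64 + $1,442.04 + $1,122.00 = $8,038.68
Base monthly escrow = $8,038.68 / 12 = $669.89
Shortage per month = $372.00 ÷ 24 = $15.50
New monthly escrow = $669.89 + $15.50 = $685.39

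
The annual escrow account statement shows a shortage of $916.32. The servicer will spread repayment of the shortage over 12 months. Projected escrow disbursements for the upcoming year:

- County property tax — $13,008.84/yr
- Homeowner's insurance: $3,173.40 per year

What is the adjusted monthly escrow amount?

$1,424.88

County property tax — $13,008.84 annually
Homeowner's insurance — $3,173.40 annually
Total annual escrow = $13,008.84 + $3,173.40 = $16,182.24
Monthly escrow = $16,182.24 ÷ 12 = $1,348.52
Shortage spread = $916.32 ÷ 12 = $76.36/mo
New monthly escrow = $1,348.52 + $76.36 = $1,424.88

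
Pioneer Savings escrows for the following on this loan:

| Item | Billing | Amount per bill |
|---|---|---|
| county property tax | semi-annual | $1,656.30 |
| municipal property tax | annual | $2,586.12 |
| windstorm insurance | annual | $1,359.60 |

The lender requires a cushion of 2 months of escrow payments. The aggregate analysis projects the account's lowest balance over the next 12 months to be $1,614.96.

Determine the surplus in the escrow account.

$405.24

County property tax = $1,656.30 × 2 = $3,312.60 annually
Municipal property tax = $2,586.12 annually
Windstorm insurance = $1,359.60 annually
Annual escrow total = $3,312.60 + $2,586.12 + $1,359.60 = $7,258.32
Base monthly escrow = $7,258.32 ÷ 12 = $604.86
Required reserve = 2 × $604.86 = $1,209.72
Surplus = $1,614.96 − $1,209.72 = $405.24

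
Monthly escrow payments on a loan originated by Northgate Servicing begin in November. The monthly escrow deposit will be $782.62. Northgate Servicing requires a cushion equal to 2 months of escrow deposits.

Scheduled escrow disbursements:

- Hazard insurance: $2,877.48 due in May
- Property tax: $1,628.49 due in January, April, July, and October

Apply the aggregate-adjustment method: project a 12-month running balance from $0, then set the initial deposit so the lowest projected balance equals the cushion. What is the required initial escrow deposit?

$2,284.61

Cushion = 2 × $782.62 = $1,565.24
Trial balance (start $0, +$782.62 each month, − disbursements):
  Nov: +$782.62 → $782.62
  Dec: +$782.62 → $1,565.24
  Jan: +$782.62 − $1,628.49 → $719.37
  Feb: +$782.62 → $1,501.99
  Mar: +$782.62 → $2,284.61
  Apr: +$782.62 − $1,628.49 → $1,438.74
  May: +$782.62 − $2,877.48 → -$656.12
  Jun: +$782.62 → $126.50
  Jul: +$782.62 − $1,628.49 → -$719.37
  Aug: +$782.62 → $63.25
  Sep: +$782.62 → $845.87
  Oct: +$782.62 − $1,628.49 → $0.00
Lowest trial balance = -$719.37 (Jul)
Initial deposit = cushion − low point = $1,565.24 − (-$719.37) = $2,284.61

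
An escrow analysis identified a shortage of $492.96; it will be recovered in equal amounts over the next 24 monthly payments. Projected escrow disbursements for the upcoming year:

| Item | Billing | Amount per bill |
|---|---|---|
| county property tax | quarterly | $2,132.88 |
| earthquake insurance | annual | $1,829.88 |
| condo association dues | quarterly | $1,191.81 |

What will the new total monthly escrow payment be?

County property tax: $2,132.88 × 4 = $8,531.52
Earthquake insurance: $1,829.88
Condo association dues: $1,191.81 × 4 = $4,767.24
Annual escrow total = $15,128.64
Base monthly escrow = $15,128.64 ÷ 12 = $1,260.72
Shortage per month = $492.96 ÷ 24 = $20.54
Adjusted monthly = $1,260.72 + $20.54 = $1,281.26

$1,281.26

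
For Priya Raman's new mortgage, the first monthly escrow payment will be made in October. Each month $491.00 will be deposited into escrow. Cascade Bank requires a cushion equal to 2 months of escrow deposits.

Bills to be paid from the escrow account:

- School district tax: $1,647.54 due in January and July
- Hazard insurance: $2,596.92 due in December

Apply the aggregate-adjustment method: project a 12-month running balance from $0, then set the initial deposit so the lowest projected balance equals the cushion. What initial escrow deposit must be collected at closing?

Cushion = 2 × $491.00 = $982.00
Trial balance (start $0, +$491.00 each month, − disbursements):
  Oct: +$491.00 → $491.00
  Nov: +$491.00 → $982.00
  Dec: +$491.00 − $2,596.92 → -$1,123.92
  Jan: +$491.00 − $1,647.54 → -$2,280.46
  Feb: +$491.00 → -$1,789.46
  Mar: +$491.00 → -$1,298.46
  Apr: +$491.00 → -$807.46
  May: +$491.00 → -$316.46
  Jun: +$491.00 → $174.54
  Jul: +$491.00 − $1,647.54 → -$982.00
  Aug: +$491.00 → -$491.00
  Sep: +$491.00 → $0.00
Lowest trial balance = -$2,280.46 (Jan)
Initial deposit = cushion − low point = $982.00 − (-$2,280.46) = $3,262.46

$3,262.46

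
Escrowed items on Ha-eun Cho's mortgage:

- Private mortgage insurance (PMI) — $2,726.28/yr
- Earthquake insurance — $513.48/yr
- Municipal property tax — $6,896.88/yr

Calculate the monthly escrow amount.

Private mortgage insurance (PMI) = $2,726.28 annually
Earthquake insurance = $513.48 annually
Municipal property tax = $6,896.88 annually
Combined annual = $2,726.28 + $513.48 + $6,896.88 = $10,136.64
Per month = $10,136.64 / 12 = $844.72

$844.72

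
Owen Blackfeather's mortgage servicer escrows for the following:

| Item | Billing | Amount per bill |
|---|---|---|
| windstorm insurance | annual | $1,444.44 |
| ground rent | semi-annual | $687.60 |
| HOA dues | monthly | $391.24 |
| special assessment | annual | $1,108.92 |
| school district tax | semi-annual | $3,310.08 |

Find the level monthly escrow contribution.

$1,270.30

Windstorm insurance: $1,444.44 per year
Ground rent: $687.60 × 2 = $1,375.20 per year
HOA dues: $391.24 × 12 = $4,694.88 per year
Special assessment: $1,108.92 per year
School district tax: $3,310.08 × 2 = $6,620.16 per year
Yearly total = $1,444.44 + $1,375.20 + $4,694.88 + $1,108.92 + $6,620.16 = $15,243.60
Base monthly escrow = $15,243.60 ÷ 12 = $1,270.30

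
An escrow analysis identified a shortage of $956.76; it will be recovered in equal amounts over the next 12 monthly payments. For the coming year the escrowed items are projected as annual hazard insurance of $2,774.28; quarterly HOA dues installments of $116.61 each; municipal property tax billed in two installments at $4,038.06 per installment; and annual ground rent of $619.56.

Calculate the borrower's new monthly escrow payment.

Hazard insurance = $2,774.28 annually
HOA dues = $116.61 × 4 = $466.44 annually
Municipal property tax = $4,038.06 × 2 = $8,076.12 annually
Ground rent = $619.56 annually
Annual escrow total = $11,936.40
Monthly = $11,936.40 ÷ 12 = $994.70
Monthly shortage recovery: $956.76 / 12 = $79.73
New monthly escrow = $994.70 + $79.73 = $1,074.43

$1,074.43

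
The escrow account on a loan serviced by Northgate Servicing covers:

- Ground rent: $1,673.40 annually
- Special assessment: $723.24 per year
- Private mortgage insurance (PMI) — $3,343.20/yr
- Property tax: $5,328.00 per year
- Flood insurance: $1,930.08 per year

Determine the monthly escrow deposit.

Ground rent: $1,673.40
Special assessment: $723.24
Private mortgage insurance (PMI): $3,343.20
Property tax: $5,328.00
Flood insurance: $1,930.08
Yearly total = $12,997.92
Monthly = $12,997.92 / 12 = $1,083.16

$1,083.16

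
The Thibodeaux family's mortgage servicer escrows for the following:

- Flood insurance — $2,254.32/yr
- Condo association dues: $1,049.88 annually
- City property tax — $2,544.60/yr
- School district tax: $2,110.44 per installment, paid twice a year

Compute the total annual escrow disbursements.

$10,069.68

Flood insurance: $2,254.32 per year
Condo association dues: $1,049.88 per year
City property tax: $2,544.60 per year
School district tax: $2,110.44 × 2 = $4,220.88 per year
Combined annual = $2,254.32 + $1,049.88 + $2,544.60 + $4,220.88 = $10,069.68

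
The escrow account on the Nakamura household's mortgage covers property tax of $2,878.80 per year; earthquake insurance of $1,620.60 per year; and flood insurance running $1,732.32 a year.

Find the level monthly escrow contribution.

Property tax: $2,878.80/yr
Earthquake insurance: $1,620.60/yr
Flood insurance: $1,732.32/yr
Yearly total = $6,231.72
Base monthly escrow = $6,231.72 / 12 = $519.31

$519.31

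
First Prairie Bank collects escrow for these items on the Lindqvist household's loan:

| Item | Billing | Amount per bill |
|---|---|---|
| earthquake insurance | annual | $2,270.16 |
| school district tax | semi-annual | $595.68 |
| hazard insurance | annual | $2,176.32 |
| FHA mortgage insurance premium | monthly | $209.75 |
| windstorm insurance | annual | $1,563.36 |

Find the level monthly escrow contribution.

Earthquake insurance: $2,270.16 per year
School district tax: $595.68 × 2 = $1,191.36 per year
Hazard insurance: $2,176.32 per year
FHA mortgage insurance premium: $209.75 × 12 = $2,517.00 per year
Windstorm insurance: $1,563.36 per year
Annual escrow total = $9,718.20
Base monthly escrow = $9,718.20 ÷ 12 = $809.85

$809.85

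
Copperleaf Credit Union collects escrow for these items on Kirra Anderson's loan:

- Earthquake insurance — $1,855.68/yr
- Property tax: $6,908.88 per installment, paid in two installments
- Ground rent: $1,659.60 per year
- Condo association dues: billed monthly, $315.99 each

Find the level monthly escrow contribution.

$1,760.41

Earthquake insurance = $1,855.68
Property tax = $6,908.88 × 2 = $13,817.76
Ground rent = $1,659.60
Condo association dues = $315.99 × 12 = $3,791.88
Yearly total = $1,855.68 + $13,817.76 + $1,659.60 + $3,791.88 = $21,124.92
Per month = $21,124.92 ÷ 12 = $1,760.41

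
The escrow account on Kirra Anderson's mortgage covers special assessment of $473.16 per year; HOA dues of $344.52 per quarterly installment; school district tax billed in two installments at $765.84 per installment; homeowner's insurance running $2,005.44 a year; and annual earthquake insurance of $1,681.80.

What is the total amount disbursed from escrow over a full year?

Special assessment — $473.16/yr
HOA dues — $344.52 × 4 = $1,378.08/yr
School district tax — $765.84 × 2 = $1,531.68/yr
Homeowner's insurance — $2,005.44/yr
Earthquake insurance — $1,681.80/yr
Yearly total = $473.16 + $1,378.08 + $1,531.68 + $2,005.44 + $1,681.80 = $7,070.16

$7,070.16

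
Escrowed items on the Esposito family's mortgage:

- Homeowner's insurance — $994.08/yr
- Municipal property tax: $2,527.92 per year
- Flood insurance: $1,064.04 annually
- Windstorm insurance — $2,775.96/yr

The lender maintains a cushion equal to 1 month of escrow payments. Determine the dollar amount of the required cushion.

Homeowner's insurance = $994.08/yr
Municipal property tax = $2,527.92/yr
Flood insurance = $1,064.04/yr
Windstorm insurance = $2,775.96/yr
Yearly total = $994.08 + $2,527.92 + $1,064.04 + $2,775.96 = $7,362.00
Monthly escrow = $7,362.00 / 12 = $613.50
Reserve = 1 × $613.50 = $613.50

$613.50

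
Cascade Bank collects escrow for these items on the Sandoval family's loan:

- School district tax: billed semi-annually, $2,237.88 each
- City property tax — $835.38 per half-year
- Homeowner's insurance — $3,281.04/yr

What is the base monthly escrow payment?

$785.63

School district tax: $2,237.88 × 2 = $4,475.76 per year
City property tax: $835.38 × 2 = $1,670.76 per year
Homeowner's insurance: $3,281.04 per year
Combined annual = $4,475.76 + $1,670.76 + $3,281.04 = $9,427.56
Per month = $9,427.56 ÷ 12 = $785.63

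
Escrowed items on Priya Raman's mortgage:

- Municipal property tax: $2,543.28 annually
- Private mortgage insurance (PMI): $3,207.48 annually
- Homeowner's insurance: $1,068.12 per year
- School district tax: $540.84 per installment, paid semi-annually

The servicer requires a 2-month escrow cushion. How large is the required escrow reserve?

Municipal property tax = $2,543.28 per year
Private mortgage insurance (PMI) = $3,207.48 per year
Homeowner's insurance = $1,068.12 per year
School district tax = $540.84 × 2 = $1,081.68 per year
Combined annual = $7,900.56
Monthly = $7,900.56 ÷ 12 = $658.38
Reserve = 2 × $658.38 = $1,316.76

$1,316.76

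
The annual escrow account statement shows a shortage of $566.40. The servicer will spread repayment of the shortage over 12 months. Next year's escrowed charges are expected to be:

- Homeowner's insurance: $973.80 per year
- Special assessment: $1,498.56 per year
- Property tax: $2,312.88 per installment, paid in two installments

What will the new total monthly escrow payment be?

$638.71

Homeowner's insurance — $973.80/yr
Special assessment — $1,498.56/yr
Property tax — $2,312.88 × 2 = $4,625.76/yr
Combined annual = $973.80 + $1,498.56 + $4,625.76 = $7,098.12
Monthly escrow = $7,098.12 / 12 = $591.51
Monthly shortage recovery: $566.40 / 12 = $47.20
Adjusted monthly = $591.51 + $47.20 = $638.71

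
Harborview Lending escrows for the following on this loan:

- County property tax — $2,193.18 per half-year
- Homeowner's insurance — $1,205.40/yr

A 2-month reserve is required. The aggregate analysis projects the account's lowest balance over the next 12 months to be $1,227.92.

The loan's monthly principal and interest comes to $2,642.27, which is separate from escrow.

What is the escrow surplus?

$295.96

County property tax — $2,193.18 × 2 = $4,386.36 per year
Homeowner's insurance — $1,205.40 per year
Annual escrow total = $5,591.76
Monthly = $5,591.76 ÷ 12 = $465.98
Cushion = 2 × $465.98 = $931.96
Surplus = $1,227.92 − $931.96 = $295.96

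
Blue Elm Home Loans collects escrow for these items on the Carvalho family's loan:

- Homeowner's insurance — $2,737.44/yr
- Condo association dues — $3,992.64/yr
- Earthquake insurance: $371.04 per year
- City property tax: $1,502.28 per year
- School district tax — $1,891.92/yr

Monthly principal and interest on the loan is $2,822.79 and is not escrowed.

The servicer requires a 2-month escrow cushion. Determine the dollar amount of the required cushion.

Homeowner's insurance — $2,737.44/yr
Condo association dues — $3,992.64/yr
Earthquake insurance — $371.04/yr
City property tax — $1,502.28/yr
School district tax — $1,891.92/yr
Total annual escrow = $10,495.32
Monthly = $10,495.32 / 12 = $874.61
Reserve = 2 × $874.61 = $1,749.22

$1,749.22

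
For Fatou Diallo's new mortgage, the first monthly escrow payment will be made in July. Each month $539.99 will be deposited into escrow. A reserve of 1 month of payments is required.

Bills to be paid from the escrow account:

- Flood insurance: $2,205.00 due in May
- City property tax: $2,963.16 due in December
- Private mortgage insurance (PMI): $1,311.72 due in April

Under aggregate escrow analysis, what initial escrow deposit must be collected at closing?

Cushion = 1 × $539.99 = $539.99
Trial balance (start $0, +$539.99 each month, − disbursements):
  Jul: +$539.99 → $539.99
  Aug: +$539.99 → $1,079.98
  Sep: +$539.99 → $1,619.97
  Oct: +$539.99 → $2,159.96
  Nov: +$539.99 → $2,699.95
  Dec: +$539.99 − $2,963.16 → $276.78
  Jan: +$539.99 → $816.77
  Feb: +$539.99 → $1,356.76
  Mar: +$539.99 → $1,896.75
  Apr: +$539.99 − $1,311.72 → $1,125.02
  May: +$539.99 − $2,205.00 → -$539.99
  Jun: +$539.99 → $0.00
Lowest trial balance = -$539.99 (May)
Initial deposit = cushion − low point = $539.99 − (-$539.99) = $1,079.98

$1,079.98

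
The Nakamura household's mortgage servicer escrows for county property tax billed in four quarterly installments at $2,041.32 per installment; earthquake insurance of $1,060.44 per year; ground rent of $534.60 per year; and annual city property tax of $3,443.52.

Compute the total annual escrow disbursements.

$13,203.84

County property tax — $2,041.32 × 4 = $8,165.28
Earthquake insurance — $1,060.44
Ground rent — $534.60
City property tax — $3,443.52
Total annual escrow = $8,165.28 + $1,060.44 + $534.60 + $3,443.52 = $13,203.84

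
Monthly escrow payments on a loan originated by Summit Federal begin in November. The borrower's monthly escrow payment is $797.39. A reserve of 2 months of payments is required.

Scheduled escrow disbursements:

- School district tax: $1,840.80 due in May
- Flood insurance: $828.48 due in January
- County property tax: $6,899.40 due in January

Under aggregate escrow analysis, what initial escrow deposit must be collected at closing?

$6,930.49

Cushion = 2 × $797.39 = $1,594.78
Trial balance (start $0, +$797.39 each month, − disbursements):
  Nov: +$797.39 → $797.39
  Dec: +$797.39 → $1,594.78
  Jan: +$797.39 − $7,727.88 → -$5,335.71
  Feb: +$797.39 → -$4,538.32
  Mar: +$797.39 → -$3,740.93
  Apr: +$797.39 → -$2,943.54
  May: +$797.39 − $1,840.80 → -$3,986.95
  Jun: +$797.39 → -$3,189.56
  Jul: +$797.39 → -$2,392.17
  Aug: +$797.39 → -$1,594.78
  Sep: +$797.39 → -$797.39
  Oct: +$797.39 → $0.00
Lowest trial balance = -$5,335.71 (Jan)
Initial deposit = cushion − low point = $1,594.78 − (-$5,335.71) = $6,930.49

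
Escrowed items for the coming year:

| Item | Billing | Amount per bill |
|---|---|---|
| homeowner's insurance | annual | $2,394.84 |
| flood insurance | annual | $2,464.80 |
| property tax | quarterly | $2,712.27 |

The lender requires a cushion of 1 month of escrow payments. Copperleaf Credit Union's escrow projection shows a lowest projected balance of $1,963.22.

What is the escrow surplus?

$654.16

Homeowner's insurance — $2,394.84/yr
Flood insurance — $2,464.80/yr
Property tax — $2,712.27 × 4 = $10,849.08/yr
Combined annual = $2,394.84 + $2,464.80 + $10,849.08 = $15,708.72
Per month = $15,708.72 ÷ 12 = $1,309.06
Required cushion = 1 × $1,309.06 = $1,309.06
Surplus = $1,963.22 − $1,309.06 = $654.16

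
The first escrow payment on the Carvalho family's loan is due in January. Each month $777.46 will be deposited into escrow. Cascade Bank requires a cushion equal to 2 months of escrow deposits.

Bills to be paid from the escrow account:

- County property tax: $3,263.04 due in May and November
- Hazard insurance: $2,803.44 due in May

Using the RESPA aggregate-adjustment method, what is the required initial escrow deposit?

Cushion = 2 × $777.46 = $1,554.92
Trial balance (start $0, +$777.46 each month, − disbursements):
  Jan: +$777.46 → $777.46
  Feb: +$777.46 → $1,554.92
  Mar: +$777.46 → $2,332.38
  Apr: +$777.46 → $3,109.84
  May: +$777.46 − $6,066.48 → -$2,179.18
  Jun: +$777.46 → -$1,401.72
  Jul: +$777.46 → -$624.26
  Aug: +$777.46 → $153.20
  Sep: +$777.46 → $930.66
  Oct: +$777.46 → $1,708.12
  Nov: +$777.46 − $3,263.04 → -$777.46
  Dec: +$777.46 → $0.00
Lowest trial balance = -$2,179.18 (May)
Initial deposit = cushion − low point = $1,554.92 − (-$2,179.18) = $3,734.10

$3,734.10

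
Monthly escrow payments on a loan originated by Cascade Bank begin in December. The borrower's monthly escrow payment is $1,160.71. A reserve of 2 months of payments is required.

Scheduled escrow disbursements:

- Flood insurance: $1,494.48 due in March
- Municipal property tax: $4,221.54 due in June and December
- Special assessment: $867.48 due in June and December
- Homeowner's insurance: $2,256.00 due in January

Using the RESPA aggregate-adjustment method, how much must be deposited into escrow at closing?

Cushion = 2 × $1,160.71 = $2,321.42
Trial balance (start $0, +$1,160.71 each month, − disbursements):
  Dec: +$1,160.71 − $5,089.02 → -$3,928.31
  Jan: +$1,160.71 − $2,256.00 → -$5,023.60
  Feb: +$1,160.71 → -$3,862.89
  Mar: +$1,160.71 − $1,494.48 → -$4,196.66
  Apr: +$1,160.71 → -$3,035.95
  May: +$1,160.71 → -$1,875.24
  Jun: +$1,160.71 − $5,089.02 → -$5,803.55
  Jul: +$1,160.71 → -$4,642.84
  Aug: +$1,160.71 → -$3,482.13
  Sep: +$1,160.71 → -$2,321.42
  Oct: +$1,160.71 → -$1,160.71
  Nov: +$1,160.71 → $0.00
Lowest trial balance = -$5,803.55 (Jun)
Initial deposit = cushion − low point = $2,321.42 − (-$5,803.55) = $8,124.97

$8,124.97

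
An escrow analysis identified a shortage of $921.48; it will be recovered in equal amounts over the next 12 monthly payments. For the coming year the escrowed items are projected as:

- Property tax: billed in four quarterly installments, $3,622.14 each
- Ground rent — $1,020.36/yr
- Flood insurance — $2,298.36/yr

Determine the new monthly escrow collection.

$1,560.73

Property tax — $3,622.14 × 4 = $14,488.56/yr
Ground rent — $1,020.36/yr
Flood insurance — $2,298.36/yr
Total annual escrow = $14,488.56 + $1,020.36 + $2,298.36 = $17,807.28
Monthly = $17,807.28 / 12 = $1,483.94
Shortage spread = $921.48 ÷ 12 = $76.79/mo
Adjusted monthly = $1,483.94 + $76.79 = $1,560.73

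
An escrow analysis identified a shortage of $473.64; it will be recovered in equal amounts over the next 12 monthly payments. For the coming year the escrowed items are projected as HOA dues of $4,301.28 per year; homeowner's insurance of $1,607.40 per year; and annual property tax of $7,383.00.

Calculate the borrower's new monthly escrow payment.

$1,147.11

HOA dues = $4,301.28 annually
Homeowner's insurance = $1,607.40 annually
Property tax = $7,383.00 annually
Total per year = $4,301.28 + $1,607.40 + $7,383.00 = $13,291.68
Monthly escrow = $13,291.68 / 12 = $1,107.64
Shortage spread = $473.64 ÷ 12 = $39.47/mo
New monthly escrow = $1,107.64 + $39.47 = $1,147.11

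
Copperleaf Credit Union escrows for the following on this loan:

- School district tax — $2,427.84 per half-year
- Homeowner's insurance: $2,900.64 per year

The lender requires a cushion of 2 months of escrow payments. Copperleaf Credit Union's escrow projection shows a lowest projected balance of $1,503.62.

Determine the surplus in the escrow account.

$210.90

School district tax — $2,427.84 × 2 = $4,855.68
Homeowner's insurance — $2,900.64
Total per year = $4,855.68 + $2,900.64 = $7,756.32
Monthly = $7,756.32 / 12 = $646.36
Required reserve = 2 × $646.36 = $1,292.72
Excess over cushion: $1,503.62 − $1,292.72 = $210.90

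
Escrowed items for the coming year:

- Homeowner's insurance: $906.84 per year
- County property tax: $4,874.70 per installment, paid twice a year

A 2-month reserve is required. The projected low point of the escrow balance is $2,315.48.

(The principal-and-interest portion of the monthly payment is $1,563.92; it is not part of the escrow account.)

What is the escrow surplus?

$539.44

Homeowner's insurance = $906.84 annually
County property tax = $4,874.70 × 2 = $9,749.40 annually
Total per year = $906.84 + $9,749.40 = $10,656.24
Per month = $10,656.24 / 12 = $888.02
Required reserve = 2 × $888.02 = $1,776.04
Surplus = $2,315.48 − $1,776.04 = $539.44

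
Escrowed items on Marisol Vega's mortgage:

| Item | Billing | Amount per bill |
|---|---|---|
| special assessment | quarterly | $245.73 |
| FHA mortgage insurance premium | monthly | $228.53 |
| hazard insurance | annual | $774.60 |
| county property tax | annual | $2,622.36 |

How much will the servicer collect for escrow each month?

Special assessment: $245.73 × 4 = $982.92
FHA mortgage insurance premium: $228.53 × 12 = $2,742.36
Hazard insurance: $774.60
County property tax: $2,622.36
Total per year = $7,122.24
Per month = $7,122.24 ÷ 12 = $593.52

$593.52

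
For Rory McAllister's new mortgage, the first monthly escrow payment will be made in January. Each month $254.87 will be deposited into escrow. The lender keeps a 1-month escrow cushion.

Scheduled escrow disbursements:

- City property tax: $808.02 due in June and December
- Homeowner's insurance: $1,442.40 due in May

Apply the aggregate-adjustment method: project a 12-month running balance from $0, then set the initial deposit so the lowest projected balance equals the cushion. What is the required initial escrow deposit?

$976.07

Cushion = 1 × $254.87 = $254.87
Trial balance (start $0, +$254.87 each month, − disbursements):
  Jan: +$254.87 → $254.87
  Feb: +$254.87 → $509.74
  Mar: +$254.87 → $764.61
  Apr: +$254.87 → $1,019.48
  May: +$254.87 − $1,442.40 → -$168.05
  Jun: +$254.87 − $808.02 → -$721.20
  Jul: +$254.87 → -$466.33
  Aug: +$254.87 → -$211.46
  Sep: +$254.87 → $43.41
  Oct: +$254.87 → $298.28
  Nov: +$254.87 → $553.15
  Dec: +$254.87 − $808.02 → $0.00
Lowest trial balance = -$721.20 (Jun)
Initial deposit = cushion − low point = $254.87 − (-$721.20) = $976.07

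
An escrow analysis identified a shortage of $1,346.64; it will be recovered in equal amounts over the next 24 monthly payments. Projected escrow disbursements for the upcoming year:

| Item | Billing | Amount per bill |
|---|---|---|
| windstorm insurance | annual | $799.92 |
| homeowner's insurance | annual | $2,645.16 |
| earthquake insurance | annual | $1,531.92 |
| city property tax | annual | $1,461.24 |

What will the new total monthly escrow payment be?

$592.63

Windstorm insurance: $799.92 per year
Homeowner's insurance: $2,645.16 per year
Earthquake insurance: $1,531.92 per year
City property tax: $1,461.24 per year
Annual escrow total = $799.92 + $2,645.16 + $1,531.92 + $1,461.24 = $6,438.24
Monthly = $6,438.24 / 12 = $536.52
Shortage per month = $1,346.64 ÷ 24 = $56.11
Adjusted monthly = $536.52 + $56.11 = $592.63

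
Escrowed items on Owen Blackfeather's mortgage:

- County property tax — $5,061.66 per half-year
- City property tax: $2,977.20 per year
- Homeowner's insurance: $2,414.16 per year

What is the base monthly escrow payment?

County property tax — $5,061.66 × 2 = $10,123.32/yr
City property tax — $2,977.20/yr
Homeowner's insurance — $2,414.16/yr
Total annual escrow = $15,514.68
Monthly escrow = $15,514.68 ÷ 12 = $1,292.89

$1,292.89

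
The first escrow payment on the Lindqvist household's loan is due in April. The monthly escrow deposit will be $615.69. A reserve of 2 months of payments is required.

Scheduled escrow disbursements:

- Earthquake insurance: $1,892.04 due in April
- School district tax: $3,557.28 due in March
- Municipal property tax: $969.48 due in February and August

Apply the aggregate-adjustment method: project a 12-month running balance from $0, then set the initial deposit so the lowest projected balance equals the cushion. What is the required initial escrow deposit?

Cushion = 2 × $615.69 = $1,231.38
Trial balance (start $0, +$615.69 each month, − disbursements):
  Apr: +$615.69 − $1,892.04 → -$1,276.35
  May: +$615.69 → -$660.66
  Jun: +$615.69 → -$44.97
  Jul: +$615.69 → $570.72
  Aug: +$615.69 − $969.48 → $216.93
  Sep: +$615.69 → $832.62
  Oct: +$615.69 → $1,448.31
  Nov: +$615.69 → $2,064.00
  Dec: +$615.69 → $2,679.69
  Jan: +$615.69 → $3,295.38
  Feb: +$615.69 − $969.48 → $2,941.59
  Mar: +$615.69 − $3,557.28 → $0.00
Lowest trial balance = -$1,276.35 (Apr)
Initial deposit = cushion − low point = $1,231.38 − (-$1,276.35) = $2,507.73

$2,507.73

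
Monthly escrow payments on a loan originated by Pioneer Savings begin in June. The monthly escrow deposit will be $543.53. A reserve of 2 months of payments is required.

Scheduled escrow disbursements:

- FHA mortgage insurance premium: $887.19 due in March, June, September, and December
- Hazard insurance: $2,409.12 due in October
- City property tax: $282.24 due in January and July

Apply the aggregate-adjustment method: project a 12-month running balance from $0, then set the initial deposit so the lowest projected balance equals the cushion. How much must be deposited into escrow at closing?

Cushion = 2 × $543.53 = $1,087.06
Trial balance (start $0, +$543.53 each month, − disbursements):
  Jun: +$543.53 − $887.19 → -$343.66
  Jul: +$543.53 − $282.24 → -$82.37
  Aug: +$543.53 → $461.16
  Sep: +$543.53 − $887.19 → $117.50
  Oct: +$543.53 − $2,409.12 → -$1,748.09
  Nov: +$543.53 → -$1,204.56
  Dec: +$543.53 − $887.19 → -$1,548.22
  Jan: +$543.53 − $282.24 → -$1,286.93
  Feb: +$543.53 → -$743.40
  Mar: +$543.53 − $887.19 → -$1,087.06
  Apr: +$543.53 → -$543.53
  May: +$543.53 → $0.00
Lowest trial balance = -$1,748.09 (Oct)
Initial deposit = cushion − low point = $1,087.06 − (-$1,748.09) = $2,835.15

$2,835.15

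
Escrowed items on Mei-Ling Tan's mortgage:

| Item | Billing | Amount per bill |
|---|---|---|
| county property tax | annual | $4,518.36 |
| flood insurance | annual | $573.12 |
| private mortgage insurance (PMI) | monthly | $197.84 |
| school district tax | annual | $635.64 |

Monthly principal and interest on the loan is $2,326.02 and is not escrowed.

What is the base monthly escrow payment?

County property tax = $4,518.36
Flood insurance = $573.12
Private mortgage insurance (PMI) = $197.84 × 12 = $2,374.08
School district tax = $635.64
Total per year = $8,101.20
Per month = $8,101.20 ÷ 12 = $675.10

$675.10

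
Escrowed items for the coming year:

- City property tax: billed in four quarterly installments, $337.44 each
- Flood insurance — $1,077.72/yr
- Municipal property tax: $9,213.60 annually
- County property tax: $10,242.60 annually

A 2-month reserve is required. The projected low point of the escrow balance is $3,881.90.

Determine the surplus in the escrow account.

$234.62

City property tax — $337.44 × 4 = $1,349.76
Flood insurance — $1,077.72
Municipal property tax — $9,213.60
County property tax — $10,242.60
Annual escrow total = $1,349.76 + $1,077.72 + $9,213.60 + $10,242.60 = $21,883.68
Per month = $21,883.68 ÷ 12 = $1,823.64
Cushion = 2 × $1,823.64 = $3,647.28
Surplus = $3,881.90 − $3,647.28 = $234.62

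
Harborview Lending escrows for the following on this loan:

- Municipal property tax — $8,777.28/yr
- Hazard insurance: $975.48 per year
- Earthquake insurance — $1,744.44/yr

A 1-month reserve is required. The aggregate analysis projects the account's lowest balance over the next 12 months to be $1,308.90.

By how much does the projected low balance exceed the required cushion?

$350.80

Municipal property tax — $8,777.28
Hazard insurance — $975.48
Earthquake insurance — $1,744.44
Combined annual = $8,777.28 + $975.48 + $1,744.44 = $11,497.20
Base monthly escrow = $11,497.20 ÷ 12 = $958.10
Cushion = 1 × $958.10 = $958.10
Excess over cushion: $1,308.90 − $958.10 = $350.80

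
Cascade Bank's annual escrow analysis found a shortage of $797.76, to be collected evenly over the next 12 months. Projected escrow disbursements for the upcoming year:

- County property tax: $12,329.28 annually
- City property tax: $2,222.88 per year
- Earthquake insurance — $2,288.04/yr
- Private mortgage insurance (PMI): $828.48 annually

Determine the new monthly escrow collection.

$1,538.87

County property tax: $12,329.28
City property tax: $2,222.88
Earthquake insurance: $2,288.04
Private mortgage insurance (PMI): $828.48
Total annual escrow = $12,329.28 + $2,222.88 + $2,288.04 + $828.48 = $17,668.68
Monthly escrow = $17,668.68 ÷ 12 = $1,472.39
Shortage spread = $797.76 / 12 = $66.48/mo
New monthly escrow = $1,472.39 + $66.48 = $1,538.87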